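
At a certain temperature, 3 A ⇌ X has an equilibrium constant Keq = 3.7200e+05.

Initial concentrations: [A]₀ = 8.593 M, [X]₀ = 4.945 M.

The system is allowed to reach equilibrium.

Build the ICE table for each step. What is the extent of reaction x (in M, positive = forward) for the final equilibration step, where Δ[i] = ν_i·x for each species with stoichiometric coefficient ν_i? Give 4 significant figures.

Q₀ = 0.007793 vs Keq = 3.7200e+05 ⇒ Q<K, forward
Step 1:
                    A           X
  I             8.593       4.945
  C            -8.565       2.855
  E           0.02758         7.8
  solve Keq expr → x = 2.855; check Q = 3.7200e+05

x = 2.855 M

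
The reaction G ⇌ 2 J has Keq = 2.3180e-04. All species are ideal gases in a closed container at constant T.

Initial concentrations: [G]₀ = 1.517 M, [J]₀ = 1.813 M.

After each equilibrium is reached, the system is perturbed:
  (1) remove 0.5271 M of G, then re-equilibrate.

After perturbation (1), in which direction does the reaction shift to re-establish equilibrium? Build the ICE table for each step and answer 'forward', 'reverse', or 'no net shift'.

Q₀ = 2.167 vs Keq = 2.3180e-04 ⇒ Q>K, reverse
Step 1:
                    G           J
  I             1.517       1.813
  C            0.8947      -1.789
  E             2.412     0.02364
  solve Keq expr → x = -0.8947; check Q = 2.3180e-04
Then remove 0.5271 M of G.
Step 2:
                    G           J
  I             1.885     0.02364
  C          0.001368   -0.002735
  E             1.886     0.02091
  solve Keq expr → x = -0.001368; check Q = 2.3180e-04

Direction: reverse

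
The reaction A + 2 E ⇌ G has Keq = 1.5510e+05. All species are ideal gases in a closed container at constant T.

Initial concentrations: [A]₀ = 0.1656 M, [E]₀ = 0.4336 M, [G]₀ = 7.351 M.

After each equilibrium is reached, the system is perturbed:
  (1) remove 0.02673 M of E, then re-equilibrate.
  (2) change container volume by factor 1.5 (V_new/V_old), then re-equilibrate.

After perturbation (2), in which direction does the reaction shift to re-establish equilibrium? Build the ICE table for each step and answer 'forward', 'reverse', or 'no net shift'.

Q₀ = 236.1 vs Keq = 1.5510e+05 ⇒ Q<K, forward
Step 1:
                  A         E         G
  init       0.1656    0.4336     7.351
  Δ         -0.1616   -0.3232    0.1616
  eq       0.003977    0.1104     7.513
  solve Keq expr → x = 0.1616; check Q = 1.5510e+05
Then remove 0.02673 M of E.
Step 2:
                  A         E         G
  init     0.003977   0.08362     7.513
  Δ        0.002256  0.004512 -0.002256
  eq       0.006234   0.08814      7.51
  solve Keq expr → x = -0.002256; check Q = 1.5510e+05
Then change container volume by factor 1.5 (V_new/V_old).
Step 3:
                  A         E         G
  init     0.004156   0.05876     5.007
  Δ        0.003366  0.006732 -0.003366
  eq       0.007522   0.06549     5.004
  solve Keq expr → x = -0.003366; check Q = 1.5510e+05

Direction: reverse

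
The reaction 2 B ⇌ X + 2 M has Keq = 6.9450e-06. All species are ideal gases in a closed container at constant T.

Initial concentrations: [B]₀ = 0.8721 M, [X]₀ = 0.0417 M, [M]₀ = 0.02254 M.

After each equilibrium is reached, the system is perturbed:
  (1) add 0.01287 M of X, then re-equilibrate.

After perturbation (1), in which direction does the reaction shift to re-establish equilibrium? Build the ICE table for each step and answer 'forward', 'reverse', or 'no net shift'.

Direction: reverse

Q₀ = 2.7856e-05 vs Keq = 6.9450e-06 ⇒ Q>K, reverse
Step 1:
                    B           X           M
  Initial      0.8721      0.0417     0.02254
  Change      0.01037   -0.005185    -0.01037
  Equil        0.8825     0.03652     0.01217
  solve Keq expr → x = -0.005185; check Q = 6.9450e-06
Then add 0.01287 M of X.
Step 2:
                    B           X           M
  Initial      0.8825     0.04939     0.01217
  Change       0.0016 -8.0016e-04     -0.0016
  Equil        0.8841     0.04858     0.01057
  solve Keq expr → x = -8.0016e-04; check Q = 6.9450e-06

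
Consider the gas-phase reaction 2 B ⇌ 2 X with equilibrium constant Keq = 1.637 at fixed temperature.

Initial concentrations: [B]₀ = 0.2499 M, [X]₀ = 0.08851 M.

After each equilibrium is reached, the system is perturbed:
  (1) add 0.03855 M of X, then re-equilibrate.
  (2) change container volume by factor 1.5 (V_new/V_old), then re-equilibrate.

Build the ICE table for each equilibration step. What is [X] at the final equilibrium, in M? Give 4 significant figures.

Q₀ = 0.1254 vs Keq = 1.637 ⇒ Q<K, forward
Step 1:
                    B           X
  I            0.2499     0.08851
  C           -0.1014      0.1014
  E            0.1485      0.1899
  solve Keq expr → x = 0.05072; check Q = 1.637
Then add 0.03855 M of X.
Step 2:
                    B           X
  I            0.1485      0.2285
  C           0.01691    -0.01691
  E            0.1654      0.2116
  solve Keq expr → x = -0.008456; check Q = 1.637
Then change container volume by factor 1.5 (V_new/V_old).
Step 3:
                    B           X
  I            0.1102      0.1411
  C                 0           0
  E            0.1102      0.1411
  solve Keq expr → x = 0; check Q = 1.637

[X]_eq = 0.1411 M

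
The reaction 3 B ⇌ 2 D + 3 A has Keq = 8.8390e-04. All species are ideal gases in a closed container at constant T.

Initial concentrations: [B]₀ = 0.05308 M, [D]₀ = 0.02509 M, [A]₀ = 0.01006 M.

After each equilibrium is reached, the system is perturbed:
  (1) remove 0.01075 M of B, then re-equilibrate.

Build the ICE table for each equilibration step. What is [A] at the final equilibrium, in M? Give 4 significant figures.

[A]_eq = 0.02479 M

Q₀ = 4.2855e-06 vs Keq = 8.8390e-04 ⇒ Q<K, forward
Step 1:
                   B          D          A
  init       0.05308    0.02509    0.01006
  Δ           -0.019    0.01267      0.019
  eq         0.03408    0.03776    0.02906
  solve Keq expr → x = 0.006333; check Q = 8.8390e-04
Then remove 0.01075 M of B.
Step 2:
                   B          D          A
  init       0.02333    0.03776    0.02906
  Δ         0.004267  -0.002845  -0.004267
  eq          0.0276    0.03491    0.02479
  solve Keq expr → x = -0.001422; check Q = 8.8390e-04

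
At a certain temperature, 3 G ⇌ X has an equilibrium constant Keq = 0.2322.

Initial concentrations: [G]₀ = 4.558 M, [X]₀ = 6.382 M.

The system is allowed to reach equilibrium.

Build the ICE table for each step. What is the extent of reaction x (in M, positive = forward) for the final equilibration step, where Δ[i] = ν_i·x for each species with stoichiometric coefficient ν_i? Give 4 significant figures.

x = 0.4884 M

Q₀ = 0.0674 vs Keq = 0.2322 ⇒ Q<K, forward
Step 1:
                    G           X
  I             4.558       6.382
  C            -1.465      0.4884
  E             3.093        6.87
  solve Keq expr → x = 0.4884; check Q = 0.2322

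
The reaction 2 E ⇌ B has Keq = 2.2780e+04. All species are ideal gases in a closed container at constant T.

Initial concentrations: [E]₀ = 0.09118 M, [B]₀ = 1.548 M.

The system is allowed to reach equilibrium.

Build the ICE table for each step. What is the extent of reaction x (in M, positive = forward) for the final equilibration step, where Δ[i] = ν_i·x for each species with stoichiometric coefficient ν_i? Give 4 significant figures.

Q₀ = 186.2 vs Keq = 2.2780e+04 ⇒ Q<K, forward
Step 1:
                   E          B
  Initial    0.09118      1.548
  Change    -0.08283    0.04141
  Equil     0.008353      1.589
  solve Keq expr → x = 0.04141; check Q = 2.2780e+04

x = 0.04141 M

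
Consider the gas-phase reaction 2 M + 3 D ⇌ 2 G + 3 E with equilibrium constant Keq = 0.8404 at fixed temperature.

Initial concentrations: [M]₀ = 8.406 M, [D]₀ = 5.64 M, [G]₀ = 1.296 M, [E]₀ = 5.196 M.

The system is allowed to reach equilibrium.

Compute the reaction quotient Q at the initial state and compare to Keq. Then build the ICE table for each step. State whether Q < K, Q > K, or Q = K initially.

Q₀ = 0.01859; Q < K (proceeds forward)

Q₀ = 0.01859 vs Keq = 0.8404 ⇒ Q<K, forward
Step 1:
                   M          D          G          E
  I            8.406       5.64      1.296      5.196
  C           -1.251     -1.876      1.251      1.876
  E            7.155      3.764      2.547      7.072
  solve Keq expr → x = 0.6254; check Q = 0.8404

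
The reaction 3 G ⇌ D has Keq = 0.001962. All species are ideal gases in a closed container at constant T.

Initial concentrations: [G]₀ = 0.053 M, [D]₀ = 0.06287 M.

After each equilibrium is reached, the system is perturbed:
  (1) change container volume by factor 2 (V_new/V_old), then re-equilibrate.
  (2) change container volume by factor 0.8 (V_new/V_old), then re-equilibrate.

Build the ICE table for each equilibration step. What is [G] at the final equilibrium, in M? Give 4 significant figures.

Q₀ = 422.3 vs Keq = 0.001962 ⇒ Q>K, reverse
Step 1:
                    G           D
  Initial       0.053     0.06287
  Change       0.1885    -0.06284
  Equil        0.2415  2.7644e-05
  solve Keq expr → x = -0.06284; check Q = 0.001962
Then change container volume by factor 2 (V_new/V_old).
Step 2:
                    G           D
  Initial      0.1208  1.3822e-05
  Change   3.1091e-05 -1.0364e-05
  Equil        0.1208  3.4581e-06
  solve Keq expr → x = -1.0364e-05; check Q = 0.001962
Then change container volume by factor 0.8 (V_new/V_old).
Step 3:
                    G           D
  Initial       0.151  4.3227e-06
  Change  -7.2916e-06  2.4305e-06
  Equil         0.151  6.7532e-06
  solve Keq expr → x = 2.4305e-06; check Q = 0.001962

[G]_eq = 0.151 M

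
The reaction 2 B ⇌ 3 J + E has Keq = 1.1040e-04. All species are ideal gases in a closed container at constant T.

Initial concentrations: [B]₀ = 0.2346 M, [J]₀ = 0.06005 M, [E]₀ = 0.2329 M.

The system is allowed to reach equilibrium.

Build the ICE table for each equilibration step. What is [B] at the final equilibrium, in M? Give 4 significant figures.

[B]_eq = 0.2535 M

Q₀ = 9.1633e-04 vs Keq = 1.1040e-04 ⇒ Q>K, reverse
Step 1:
                  B         J         E
  Initial    0.2346   0.06005    0.2329
  Change    0.01892  -0.02838 -0.009461
  Equil      0.2535   0.03167    0.2234
  solve Keq expr → x = -0.009461; check Q = 1.1040e-04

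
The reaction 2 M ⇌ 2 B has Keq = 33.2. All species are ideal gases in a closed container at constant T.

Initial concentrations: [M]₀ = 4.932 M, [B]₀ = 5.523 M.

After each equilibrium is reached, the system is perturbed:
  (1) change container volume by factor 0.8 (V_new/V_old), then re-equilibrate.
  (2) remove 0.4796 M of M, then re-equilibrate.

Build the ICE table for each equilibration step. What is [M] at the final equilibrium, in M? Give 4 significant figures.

Q₀ = 1.254 vs Keq = 33.2 ⇒ Q<K, forward
Step 1:
                   M          B
  init         4.932      5.523
  Δ           -3.386      3.386
  eq           1.546      8.909
  solve Keq expr → x = 1.693; check Q = 33.2
Then change container volume by factor 0.8 (V_new/V_old).
Step 2:
                   M          B
  init         1.933      11.14
  Δ                0          0
  eq           1.933      11.14
  solve Keq expr → x = 0; check Q = 33.2
Then remove 0.4796 M of M.
Step 3:
                   M          B
  init         1.453      11.14
  Δ           0.4087    -0.4087
  eq           1.862      10.73
  solve Keq expr → x = -0.2043; check Q = 33.2

[M]_eq = 1.862 M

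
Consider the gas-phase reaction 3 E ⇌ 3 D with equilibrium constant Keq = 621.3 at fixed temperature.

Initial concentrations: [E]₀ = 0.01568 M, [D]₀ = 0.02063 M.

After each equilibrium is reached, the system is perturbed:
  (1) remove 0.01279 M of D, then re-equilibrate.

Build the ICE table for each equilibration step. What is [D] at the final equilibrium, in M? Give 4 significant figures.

Q₀ = 2.278 vs Keq = 621.3 ⇒ Q<K, forward
Step 1:
                    E           D
  init        0.01568     0.02063
  Δ          -0.01187     0.01187
  eq         0.003809      0.0325
  solve Keq expr → x = 0.003957; check Q = 621.3
Then remove 0.01279 M of D.
Step 2:
                    E           D
  init       0.003809     0.01971
  Δ         -0.001342    0.001342
  eq         0.002467     0.02105
  solve Keq expr → x = 4.4722e-04; check Q = 621.3

[D]_eq = 0.02105 M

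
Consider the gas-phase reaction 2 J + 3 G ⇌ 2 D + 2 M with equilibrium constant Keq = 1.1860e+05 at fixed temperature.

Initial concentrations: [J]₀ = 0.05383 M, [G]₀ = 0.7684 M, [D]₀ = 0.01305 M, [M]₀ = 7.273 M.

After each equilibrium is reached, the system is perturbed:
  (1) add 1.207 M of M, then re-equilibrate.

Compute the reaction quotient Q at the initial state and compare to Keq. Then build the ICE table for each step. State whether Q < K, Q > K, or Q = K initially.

Q₀ = 6.852; Q < K (proceeds forward)

Q₀ = 6.852 vs Keq = 1.1860e+05 ⇒ Q<K, forward
Step 1:
                   J          G          D          M
  I          0.05383     0.7684    0.01305      7.273
  C         -0.05144   -0.07716    0.05144    0.05144
  E         0.002387     0.6912    0.06449      7.324
  solve Keq expr → x = 0.02572; check Q = 1.1860e+05
Then add 1.207 M of M.
Step 2:
                   J          G          D          M
  I         0.002387     0.6912    0.06449      8.531
  C       3.7373e-04 5.6059e-04 -3.7373e-04 -3.7373e-04
  E          0.00276     0.6918    0.06412      8.531
  solve Keq expr → x = -1.8686e-04; check Q = 1.1860e+05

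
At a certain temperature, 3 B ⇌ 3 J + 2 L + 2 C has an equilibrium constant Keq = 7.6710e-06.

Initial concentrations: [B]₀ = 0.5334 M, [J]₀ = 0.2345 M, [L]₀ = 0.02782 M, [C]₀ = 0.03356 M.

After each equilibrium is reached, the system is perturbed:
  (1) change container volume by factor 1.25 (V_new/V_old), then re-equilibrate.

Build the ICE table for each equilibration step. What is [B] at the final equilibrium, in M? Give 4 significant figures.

Q₀ = 7.4067e-08 vs Keq = 7.6710e-06 ⇒ Q<K, forward
Step 1:
                    B           J           L           C
  init         0.5334      0.2345     0.02782     0.03356
  Δ          -0.06462     0.06462     0.04308     0.04308
  eq           0.4688      0.2991      0.0709     0.07664
  solve Keq expr → x = 0.02154; check Q = 7.6710e-06
Then change container volume by factor 1.25 (V_new/V_old).
Step 2:
                    B           J           L           C
  init          0.375      0.2393     0.05672     0.06131
  Δ          -0.01433     0.01433    0.009557    0.009557
  eq           0.3607      0.2536     0.06628     0.07087
  solve Keq expr → x = 0.004778; check Q = 7.6710e-06

[B]_eq = 0.3607 M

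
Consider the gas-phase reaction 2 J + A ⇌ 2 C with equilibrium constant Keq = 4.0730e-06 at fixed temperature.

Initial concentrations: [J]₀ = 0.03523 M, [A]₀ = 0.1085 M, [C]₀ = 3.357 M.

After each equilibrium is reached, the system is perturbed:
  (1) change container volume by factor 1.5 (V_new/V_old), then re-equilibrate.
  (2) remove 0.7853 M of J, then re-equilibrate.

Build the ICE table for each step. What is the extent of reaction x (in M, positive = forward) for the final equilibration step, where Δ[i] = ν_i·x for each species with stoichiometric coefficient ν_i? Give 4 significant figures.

x = -8.6154e-04 M

Q₀ = 8.3685e+04 vs Keq = 4.0730e-06 ⇒ Q>K, reverse
Step 1:
                   J          A          C
  init       0.03523     0.1085      3.357
  Δ            3.348      1.674     -3.348
  eq           3.383      1.782   0.009116
  solve Keq expr → x = -1.674; check Q = 4.0730e-06
Then change container volume by factor 1.5 (V_new/V_old).
Step 2:
                   J          A          C
  init         2.255      1.188   0.006077
  Δ         0.001112 5.5577e-04  -0.001112
  eq           2.257      1.189   0.004965
  solve Keq expr → x = -5.5577e-04; check Q = 4.0730e-06
Then remove 0.7853 M of J.
Step 3:
                   J          A          C
  init         1.471      1.189   0.004965
  Δ         0.001723 8.6154e-04  -0.001723
  eq           1.473       1.19   0.003242
  solve Keq expr → x = -8.6154e-04; check Q = 4.0730e-06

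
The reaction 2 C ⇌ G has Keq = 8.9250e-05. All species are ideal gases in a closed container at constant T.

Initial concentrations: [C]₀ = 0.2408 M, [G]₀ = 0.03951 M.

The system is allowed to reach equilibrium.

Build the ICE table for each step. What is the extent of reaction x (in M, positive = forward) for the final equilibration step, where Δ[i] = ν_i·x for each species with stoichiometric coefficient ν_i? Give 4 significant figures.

x = -0.0395 M

Q₀ = 0.6814 vs Keq = 8.9250e-05 ⇒ Q>K, reverse
Step 1:
                    C           G
  Initial      0.2408     0.03951
  Change        0.079     -0.0395
  Equil        0.3198  9.1279e-06
  solve Keq expr → x = -0.0395; check Q = 8.9250e-05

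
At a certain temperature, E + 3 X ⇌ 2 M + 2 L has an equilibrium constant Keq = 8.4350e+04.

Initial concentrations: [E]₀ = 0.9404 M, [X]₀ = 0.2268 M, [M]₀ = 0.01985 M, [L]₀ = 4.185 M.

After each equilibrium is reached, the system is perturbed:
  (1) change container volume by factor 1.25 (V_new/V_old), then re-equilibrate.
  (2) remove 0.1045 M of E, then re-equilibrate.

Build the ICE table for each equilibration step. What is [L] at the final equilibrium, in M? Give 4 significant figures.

Q₀ = 0.629 vs Keq = 8.4350e+04 ⇒ Q<K, forward
Step 1:
                    E           X           M           L
  Initial      0.9404      0.2268     0.01985       4.185
  Change     -0.06941     -0.2082      0.1388      0.1388
  Equil         0.871     0.01857      0.1587       4.324
  solve Keq expr → x = 0.06941; check Q = 8.4350e+04
Then change container volume by factor 1.25 (V_new/V_old).
Step 2:
                    E           X           M           L
  Initial      0.6968     0.01486      0.1269       3.459
  Change            0           0           0           0
  Equil        0.6968     0.01486      0.1269       3.459
  solve Keq expr → x = 0; check Q = 8.4350e+04
Then remove 0.1045 M of E.
Step 3:
                    E           X           M           L
  Initial      0.5923     0.01486      0.1269       3.459
  Change   2.6007e-04  7.8021e-04 -5.2014e-04 -5.2014e-04
  Equil        0.5926     0.01564      0.1264       3.459
  solve Keq expr → x = -2.6007e-04; check Q = 8.4350e+04

[L]_eq = 3.459 M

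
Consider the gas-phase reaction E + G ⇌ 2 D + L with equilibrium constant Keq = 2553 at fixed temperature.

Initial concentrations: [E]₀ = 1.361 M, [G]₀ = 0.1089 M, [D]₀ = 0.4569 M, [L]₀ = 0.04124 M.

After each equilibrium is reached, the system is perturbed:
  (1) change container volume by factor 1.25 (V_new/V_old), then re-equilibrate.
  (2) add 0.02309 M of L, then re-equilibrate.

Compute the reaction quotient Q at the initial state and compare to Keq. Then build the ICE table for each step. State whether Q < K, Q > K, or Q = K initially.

Q₀ = 0.05809; Q < K (proceeds forward)

Q₀ = 0.05809 vs Keq = 2553 ⇒ Q<K, forward
Step 1:
                   E          G          D          L
  Initial      1.361     0.1089     0.4569    0.04124
  Change     -0.1089    -0.1089     0.2178     0.1089
  Equil        1.252 2.1375e-05     0.6747     0.1501
  solve Keq expr → x = 0.1089; check Q = 2553
Then change container volume by factor 1.25 (V_new/V_old).
Step 2:
                   E          G          D          L
  Initial      1.002 1.7100e-05     0.5397     0.1201
  Change  -3.4192e-06 -3.4192e-06 6.8384e-06 3.4192e-06
  Equil        1.002 1.3681e-05     0.5397     0.1201
  solve Keq expr → x = 3.4192e-06; check Q = 2553
Then add 0.02309 M of L.
Step 3:
                   E          G          D          L
  Initial      1.002 1.3681e-05     0.5397     0.1432
  Change  2.6296e-06 2.6296e-06 -5.2592e-06 -2.6296e-06
  Equil        1.002 1.6310e-05     0.5397     0.1432
  solve Keq expr → x = -2.6296e-06; check Q = 2553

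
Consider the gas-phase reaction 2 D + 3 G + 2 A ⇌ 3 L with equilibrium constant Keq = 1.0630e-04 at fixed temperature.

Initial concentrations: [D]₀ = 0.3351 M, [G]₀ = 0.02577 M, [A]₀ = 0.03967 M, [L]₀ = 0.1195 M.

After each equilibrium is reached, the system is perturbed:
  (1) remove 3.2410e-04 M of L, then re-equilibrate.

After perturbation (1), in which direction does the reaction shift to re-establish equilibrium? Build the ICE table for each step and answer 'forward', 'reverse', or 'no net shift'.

Direction: forward

Q₀ = 5.6427e+05 vs Keq = 1.0630e-04 ⇒ Q>K, reverse
Step 1:
                    D           G           A           L
  init         0.3351     0.02577     0.03967      0.1195
  Δ           0.07905      0.1186     0.07905     -0.1186
  eq           0.4142      0.1444      0.1187  9.1778e-04
  solve Keq expr → x = -0.03953; check Q = 1.0630e-04
Then remove 3.2410e-04 M of L.
Step 2:
                    D           G           A           L
  init         0.4142      0.1444      0.1187  5.9368e-04
  Δ       -2.1376e-04 -3.2065e-04 -2.1376e-04  3.2065e-04
  eq           0.4139       0.144      0.1185  9.1432e-04
  solve Keq expr → x = 1.0688e-04; check Q = 1.0630e-04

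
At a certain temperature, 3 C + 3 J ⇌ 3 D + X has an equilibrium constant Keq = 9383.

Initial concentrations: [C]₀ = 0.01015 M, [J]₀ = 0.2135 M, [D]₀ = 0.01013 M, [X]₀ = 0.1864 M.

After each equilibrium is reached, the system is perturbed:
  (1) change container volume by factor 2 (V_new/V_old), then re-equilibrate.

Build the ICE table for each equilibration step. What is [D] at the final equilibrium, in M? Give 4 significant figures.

[D]_eq = 0.008389 M

Q₀ = 19.04 vs Keq = 9383 ⇒ Q<K, forward
Step 1:
                    C           J           D           X
  init        0.01015      0.2135     0.01013      0.1864
  Δ         -0.007781   -0.007781    0.007781    0.002594
  eq         0.002369      0.2057     0.01791       0.189
  solve Keq expr → x = 0.002594; check Q = 9383
Then change container volume by factor 2 (V_new/V_old).
Step 2:
                    C           J           D           X
  init       0.001184      0.1029    0.008956      0.0945
  Δ        5.6609e-04  5.6609e-04 -5.6609e-04 -1.8870e-04
  eq         0.001751      0.1034    0.008389     0.09431
  solve Keq expr → x = -1.8870e-04; check Q = 9383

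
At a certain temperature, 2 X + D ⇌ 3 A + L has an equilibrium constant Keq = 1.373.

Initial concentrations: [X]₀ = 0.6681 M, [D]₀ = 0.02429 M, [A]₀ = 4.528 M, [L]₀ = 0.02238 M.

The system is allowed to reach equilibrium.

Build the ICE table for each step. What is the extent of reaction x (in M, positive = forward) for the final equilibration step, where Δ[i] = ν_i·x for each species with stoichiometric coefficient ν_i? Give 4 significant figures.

x = -0.02202 M

Q₀ = 191.6 vs Keq = 1.373 ⇒ Q>K, reverse
Step 1:
                  X         D         A         L
  init       0.6681   0.02429     4.528   0.02238
  Δ         0.04403   0.02202  -0.06605  -0.02202
  eq         0.7121   0.04631     4.462 3.6297e-04
  solve Keq expr → x = -0.02202; check Q = 1.373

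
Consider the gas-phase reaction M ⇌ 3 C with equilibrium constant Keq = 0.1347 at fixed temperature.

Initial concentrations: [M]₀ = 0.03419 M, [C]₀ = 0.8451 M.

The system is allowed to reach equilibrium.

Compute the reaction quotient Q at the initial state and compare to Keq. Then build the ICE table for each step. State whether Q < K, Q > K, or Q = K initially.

Q₀ = 17.65 vs Keq = 0.1347 ⇒ Q>K, reverse
Step 1:
                    M           C
  init        0.03419      0.8451
  Δ            0.1795     -0.5386
  eq           0.2137      0.3065
  solve Keq expr → x = -0.1795; check Q = 0.1347

Q₀ = 17.65; Q > K (proceeds reverse)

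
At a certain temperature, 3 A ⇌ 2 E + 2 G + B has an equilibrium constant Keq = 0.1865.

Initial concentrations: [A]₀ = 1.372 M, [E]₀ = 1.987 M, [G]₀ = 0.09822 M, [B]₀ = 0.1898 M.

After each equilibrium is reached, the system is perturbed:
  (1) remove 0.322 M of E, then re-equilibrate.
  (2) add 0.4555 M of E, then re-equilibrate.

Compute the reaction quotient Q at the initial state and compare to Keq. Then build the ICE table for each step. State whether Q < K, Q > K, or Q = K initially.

Q₀ = 0.002799 vs Keq = 0.1865 ⇒ Q<K, forward
Step 1:
                    A           E           G           B
  Initial       1.372       1.987     0.09822      0.1898
  Change      -0.3711      0.2474      0.2474      0.1237
  Equil         1.001       2.234      0.3456      0.3135
  solve Keq expr → x = 0.1237; check Q = 0.1865
Then remove 0.322 M of E.
Step 2:
                    A           E           G           B
  Initial       1.001       1.912      0.3456      0.3135
  Change     -0.03654     0.02436     0.02436     0.01218
  Equil        0.9643       1.937        0.37      0.3257
  solve Keq expr → x = 0.01218; check Q = 0.1865
Then add 0.4555 M of E.
Step 3:
                    A           E           G           B
  Initial      0.9643       2.392        0.37      0.3257
  Change      0.05016    -0.03344    -0.03344    -0.01672
  Equil         1.014       2.359      0.3366       0.309
  solve Keq expr → x = -0.01672; check Q = 0.1865

Q₀ = 0.002799; Q < K (proceeds forward)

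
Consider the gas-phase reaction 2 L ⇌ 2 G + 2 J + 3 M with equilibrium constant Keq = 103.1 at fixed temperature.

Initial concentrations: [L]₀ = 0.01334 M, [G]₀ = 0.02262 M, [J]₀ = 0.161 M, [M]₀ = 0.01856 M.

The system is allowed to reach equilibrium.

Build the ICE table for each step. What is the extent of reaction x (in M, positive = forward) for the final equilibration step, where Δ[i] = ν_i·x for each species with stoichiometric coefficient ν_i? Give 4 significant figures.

x = 0.006668 M

Q₀ = 4.7650e-07 vs Keq = 103.1 ⇒ Q<K, forward
Step 1:
                  L         G         J         M
  I         0.01334   0.02262     0.161   0.01856
  C        -0.01334   0.01334   0.01334      0.02
  E       4.6749e-06   0.03596    0.1743   0.03856
  solve Keq expr → x = 0.006668; check Q = 103.1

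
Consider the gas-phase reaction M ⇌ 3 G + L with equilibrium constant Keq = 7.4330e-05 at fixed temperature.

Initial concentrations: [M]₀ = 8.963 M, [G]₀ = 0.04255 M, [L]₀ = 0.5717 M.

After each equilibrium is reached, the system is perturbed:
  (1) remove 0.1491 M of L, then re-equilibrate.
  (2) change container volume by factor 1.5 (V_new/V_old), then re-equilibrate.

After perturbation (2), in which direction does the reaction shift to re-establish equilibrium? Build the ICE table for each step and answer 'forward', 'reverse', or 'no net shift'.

Q₀ = 4.9138e-06 vs Keq = 7.4330e-05 ⇒ Q<K, forward
Step 1:
                    M           G           L
  Initial       8.963     0.04255      0.5717
  Change     -0.02046     0.06138     0.02046
  Equil         8.943      0.1039      0.5922
  solve Keq expr → x = 0.02046; check Q = 7.4330e-05
Then remove 0.1491 M of L.
Step 2:
                    M           G           L
  Initial       8.943      0.1039      0.4431
  Change    -0.003415     0.01024    0.003415
  Equil         8.939      0.1142      0.4465
  solve Keq expr → x = 0.003415; check Q = 7.4330e-05
Then change container volume by factor 1.5 (V_new/V_old).
Step 3:
                    M           G           L
  Initial       5.959     0.07611      0.2976
  Change     -0.01216     0.03647     0.01216
  Equil         5.947      0.1126      0.3098
  solve Keq expr → x = 0.01216; check Q = 7.4330e-05

Direction: forward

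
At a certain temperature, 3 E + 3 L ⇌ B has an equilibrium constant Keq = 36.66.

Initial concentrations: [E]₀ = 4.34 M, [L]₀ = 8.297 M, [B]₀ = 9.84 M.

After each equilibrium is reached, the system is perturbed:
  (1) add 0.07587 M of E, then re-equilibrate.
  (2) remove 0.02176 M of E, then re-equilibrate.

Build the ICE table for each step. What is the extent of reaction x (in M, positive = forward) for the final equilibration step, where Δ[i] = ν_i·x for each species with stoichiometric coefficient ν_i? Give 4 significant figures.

x = -0.006957 M

Q₀ = 2.1075e-04 vs Keq = 36.66 ⇒ Q<K, forward
Step 1:
                    E           L           B
  I              4.34       8.297        9.84
  C            -4.176      -4.176       1.392
  E            0.1636       4.121       11.23
  solve Keq expr → x = 1.392; check Q = 36.66
Then add 0.07587 M of E.
Step 2:
                    E           L           B
  I            0.2395       4.121       11.23
  C          -0.07281    -0.07281     0.02427
  E            0.1667       4.048       11.26
  solve Keq expr → x = 0.02427; check Q = 36.66
Then remove 0.02176 M of E.
Step 3:
                    E           L           B
  I            0.1449       4.048       11.26
  C           0.02087     0.02087   -0.006957
  E            0.1658       4.069       11.25
  solve Keq expr → x = -0.006957; check Q = 36.66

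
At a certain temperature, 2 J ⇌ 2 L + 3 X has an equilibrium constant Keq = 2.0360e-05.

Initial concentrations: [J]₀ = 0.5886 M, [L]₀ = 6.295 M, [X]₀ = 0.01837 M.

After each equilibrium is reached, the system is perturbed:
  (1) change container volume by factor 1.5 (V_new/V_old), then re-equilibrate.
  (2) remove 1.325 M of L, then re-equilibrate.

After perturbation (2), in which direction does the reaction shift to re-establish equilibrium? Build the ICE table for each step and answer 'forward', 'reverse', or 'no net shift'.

Q₀ = 7.0905e-04 vs Keq = 2.0360e-05 ⇒ Q>K, reverse
Step 1:
                   J          L          X
  init        0.5886      6.295    0.01837
  Δ         0.008457  -0.008457   -0.01269
  eq          0.5971      6.287   0.005684
  solve Keq expr → x = -0.004229; check Q = 2.0360e-05
Then change container volume by factor 1.5 (V_new/V_old).
Step 2:
                   J          L          X
  init         0.398      4.191   0.003789
  Δ        -0.001254   0.001254   0.001882
  eq          0.3968      4.192   0.005671
  solve Keq expr → x = 6.2721e-04; check Q = 2.0360e-05
Then remove 1.325 M of L.
Step 3:
                   J          L          X
  init        0.3968      2.867   0.005671
  Δ         -0.00108    0.00108   0.001619
  eq          0.3957      2.868    0.00729
  solve Keq expr → x = 5.3979e-04; check Q = 2.0360e-05

Direction: forward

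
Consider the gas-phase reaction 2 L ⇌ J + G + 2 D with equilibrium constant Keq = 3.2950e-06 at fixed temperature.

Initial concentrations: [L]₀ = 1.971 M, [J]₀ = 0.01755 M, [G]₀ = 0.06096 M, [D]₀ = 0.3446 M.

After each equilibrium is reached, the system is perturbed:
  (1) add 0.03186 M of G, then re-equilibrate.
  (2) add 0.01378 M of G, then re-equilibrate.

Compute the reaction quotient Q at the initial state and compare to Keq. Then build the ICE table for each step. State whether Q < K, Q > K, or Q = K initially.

Q₀ = 3.2702e-05 vs Keq = 3.2950e-06 ⇒ Q>K, reverse
Step 1:
                  L         J         G         D
  init        1.971   0.01755   0.06096    0.3446
  Δ         0.02937  -0.01468  -0.01468  -0.02937
  eq              2  0.002867   0.04628    0.3152
  solve Keq expr → x = -0.01468; check Q = 3.2950e-06
Then add 0.03186 M of G.
Step 2:
                  L         J         G         D
  init            2  0.002867   0.07814    0.3152
  Δ        0.002232 -0.001116 -0.001116 -0.002232
  eq          2.003  0.001751   0.07702     0.313
  solve Keq expr → x = -0.001116; check Q = 3.2950e-06
Then add 0.01378 M of G.
Step 3:
                  L         J         G         D
  init        2.003  0.001751    0.0908     0.313
  Δ       5.1183e-04 -2.5592e-04 -2.5592e-04 -5.1183e-04
  eq          2.003  0.001495   0.09055    0.3125
  solve Keq expr → x = -2.5592e-04; check Q = 3.2950e-06

Q₀ = 3.2702e-05; Q > K (proceeds reverse)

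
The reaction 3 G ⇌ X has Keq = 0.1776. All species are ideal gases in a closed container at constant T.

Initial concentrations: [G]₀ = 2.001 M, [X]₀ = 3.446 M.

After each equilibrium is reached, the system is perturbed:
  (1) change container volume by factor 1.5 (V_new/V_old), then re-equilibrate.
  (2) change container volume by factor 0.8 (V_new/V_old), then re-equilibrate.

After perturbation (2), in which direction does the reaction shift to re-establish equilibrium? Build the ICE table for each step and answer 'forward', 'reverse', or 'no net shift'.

Direction: forward

Q₀ = 0.4301 vs Keq = 0.1776 ⇒ Q>K, reverse
Step 1:
                   G          X
  init         2.001      3.446
  Δ           0.6304    -0.2101
  eq           2.631      3.236
  solve Keq expr → x = -0.2101; check Q = 0.1776
Then change container volume by factor 1.5 (V_new/V_old).
Step 2:
                   G          X
  init         1.754      2.157
  Δ           0.4855    -0.1618
  eq            2.24      1.995
  solve Keq expr → x = -0.1618; check Q = 0.1776
Then change container volume by factor 0.8 (V_new/V_old).
Step 3:
                   G          X
  init           2.8      2.494
  Δ          -0.3499     0.1166
  eq            2.45      2.611
  solve Keq expr → x = 0.1166; check Q = 0.1776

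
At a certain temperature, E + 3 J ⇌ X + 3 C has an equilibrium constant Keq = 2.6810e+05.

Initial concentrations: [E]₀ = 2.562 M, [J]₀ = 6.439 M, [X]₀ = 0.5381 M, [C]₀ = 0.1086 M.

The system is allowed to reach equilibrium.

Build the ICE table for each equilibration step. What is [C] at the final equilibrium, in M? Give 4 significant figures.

[C]_eq = 6.373 M

Q₀ = 1.0077e-06 vs Keq = 2.6810e+05 ⇒ Q<K, forward
Step 1:
                   E          J          X          C
  I            2.562      6.439     0.5381     0.1086
  C           -2.088     -6.264      2.088      6.264
  E            0.474     0.1749      2.626      6.373
  solve Keq expr → x = 2.088; check Q = 2.6810e+05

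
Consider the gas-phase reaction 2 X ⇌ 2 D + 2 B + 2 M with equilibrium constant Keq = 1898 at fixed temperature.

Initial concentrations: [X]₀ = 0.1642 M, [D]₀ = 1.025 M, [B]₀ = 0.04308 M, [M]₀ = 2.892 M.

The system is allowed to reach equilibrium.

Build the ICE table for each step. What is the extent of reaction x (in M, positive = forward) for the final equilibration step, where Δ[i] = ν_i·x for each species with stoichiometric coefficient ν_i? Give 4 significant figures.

x = 0.07425 M

Q₀ = 0.6049 vs Keq = 1898 ⇒ Q<K, forward
Step 1:
                  X         D         B         M
  init       0.1642     1.025   0.04308     2.892
  Δ         -0.1485    0.1485    0.1485    0.1485
  eq        0.01569     1.174    0.1916     3.041
  solve Keq expr → x = 0.07425; check Q = 1898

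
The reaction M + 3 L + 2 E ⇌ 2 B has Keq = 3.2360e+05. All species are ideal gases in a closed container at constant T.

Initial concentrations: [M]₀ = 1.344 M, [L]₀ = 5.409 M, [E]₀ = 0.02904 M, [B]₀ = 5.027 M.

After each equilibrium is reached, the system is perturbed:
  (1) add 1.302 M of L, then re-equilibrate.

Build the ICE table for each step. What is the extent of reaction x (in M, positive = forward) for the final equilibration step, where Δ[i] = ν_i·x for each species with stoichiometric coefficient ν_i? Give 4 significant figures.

x = 8.6166e-05 M

Q₀ = 140.9 vs Keq = 3.2360e+05 ⇒ Q<K, forward
Step 1:
                  M         L         E         B
  Initial     1.344     5.409   0.02904     5.027
  Change   -0.01421  -0.04263  -0.02842   0.02842
  Equil        1.33     5.366 6.1993e-04     5.055
  solve Keq expr → x = 0.01421; check Q = 3.2360e+05
Then add 1.302 M of L.
Step 2:
                  M         L         E         B
  Initial      1.33     6.668 6.1993e-04     5.055
  Change  -8.6166e-05 -2.5850e-04 -1.7233e-04 1.7233e-04
  Equil        1.33     6.668 4.4760e-04     5.056
  solve Keq expr → x = 8.6166e-05; check Q = 3.2360e+05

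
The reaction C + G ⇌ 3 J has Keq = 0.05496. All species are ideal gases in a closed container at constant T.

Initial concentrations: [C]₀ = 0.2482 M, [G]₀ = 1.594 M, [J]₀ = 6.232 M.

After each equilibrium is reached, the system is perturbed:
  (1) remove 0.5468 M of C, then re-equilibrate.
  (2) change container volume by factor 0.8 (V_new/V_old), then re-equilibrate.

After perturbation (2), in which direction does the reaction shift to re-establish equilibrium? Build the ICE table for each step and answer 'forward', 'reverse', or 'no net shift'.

Direction: reverse

Q₀ = 611.8 vs Keq = 0.05496 ⇒ Q>K, reverse
Step 1:
                  C         G         J
  init       0.2482     1.594     6.232
  Δ           1.833     1.833      -5.5
  eq          2.082     3.427    0.7319
  solve Keq expr → x = -1.833; check Q = 0.05496
Then remove 0.5468 M of C.
Step 2:
                  C         G         J
  init        1.535     3.427    0.7319
  Δ         0.02204   0.02204  -0.06613
  eq          1.557     3.449    0.6658
  solve Keq expr → x = -0.02204; check Q = 0.05496
Then change container volume by factor 0.8 (V_new/V_old).
Step 3:
                  C         G         J
  init        1.946     4.312    0.8322
  Δ         0.01869   0.01869  -0.05607
  eq          1.965      4.33    0.7762
  solve Keq expr → x = -0.01869; check Q = 0.05496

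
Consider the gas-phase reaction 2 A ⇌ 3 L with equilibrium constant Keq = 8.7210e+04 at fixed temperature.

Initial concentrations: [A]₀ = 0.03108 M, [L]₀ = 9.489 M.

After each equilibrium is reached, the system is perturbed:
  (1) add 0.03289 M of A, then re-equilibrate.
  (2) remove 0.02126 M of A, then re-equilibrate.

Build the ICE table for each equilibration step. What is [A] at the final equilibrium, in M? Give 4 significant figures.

Q₀ = 8.8450e+05 vs Keq = 8.7210e+04 ⇒ Q>K, reverse
Step 1:
                  A         L
  Initial   0.03108     9.489
  Change    0.06635  -0.09952
  Equil     0.09743     9.389
  solve Keq expr → x = -0.03317; check Q = 8.7210e+04
Then add 0.03289 M of A.
Step 2:
                  A         L
  Initial    0.1303     9.389
  Change   -0.03214   0.04821
  Equil     0.09818     9.438
  solve Keq expr → x = 0.01607; check Q = 8.7210e+04
Then remove 0.02126 M of A.
Step 3:
                  A         L
  Initial   0.07692     9.438
  Change    0.02077  -0.03116
  Equil     0.09769     9.407
  solve Keq expr → x = -0.01039; check Q = 8.7210e+04

[A]_eq = 0.09769 M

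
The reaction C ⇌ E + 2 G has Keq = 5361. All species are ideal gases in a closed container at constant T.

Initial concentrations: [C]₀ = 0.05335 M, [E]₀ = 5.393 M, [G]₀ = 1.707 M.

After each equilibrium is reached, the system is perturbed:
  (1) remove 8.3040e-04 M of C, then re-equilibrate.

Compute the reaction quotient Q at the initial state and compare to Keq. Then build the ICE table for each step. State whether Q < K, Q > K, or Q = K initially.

Q₀ = 294.6 vs Keq = 5361 ⇒ Q<K, forward
Step 1:
                  C         E         G
  init      0.05335     5.393     1.707
  Δ        -0.05003   0.05003    0.1001
  eq       0.003315     5.443     1.807
  solve Keq expr → x = 0.05003; check Q = 5361
Then remove 8.3040e-04 M of C.
Step 2:
                  C         E         G
  init     0.002485     5.443     1.807
  Δ       8.2386e-04 -8.2386e-04 -0.001648
  eq       0.003309     5.442     1.805
  solve Keq expr → x = -8.2386e-04; check Q = 5361

Q₀ = 294.6; Q < K (proceeds forward)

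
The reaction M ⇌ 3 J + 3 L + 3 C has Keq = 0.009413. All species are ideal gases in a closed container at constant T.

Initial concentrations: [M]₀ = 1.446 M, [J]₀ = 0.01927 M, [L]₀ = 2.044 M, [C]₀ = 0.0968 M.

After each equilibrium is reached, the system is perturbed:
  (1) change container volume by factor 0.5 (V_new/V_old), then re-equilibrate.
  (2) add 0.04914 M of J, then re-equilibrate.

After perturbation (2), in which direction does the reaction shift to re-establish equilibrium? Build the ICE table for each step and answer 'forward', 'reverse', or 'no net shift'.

Direction: reverse

Q₀ = 3.8331e-08 vs Keq = 0.009413 ⇒ Q<K, forward
Step 1:
                    M           J           L           C
  init          1.446     0.01927       2.044      0.0968
  Δ          -0.08757      0.2627      0.2627      0.2627
  eq            1.358       0.282       2.307      0.3595
  solve Keq expr → x = 0.08757; check Q = 0.009413
Then change container volume by factor 0.5 (V_new/V_old).
Step 2:
                    M           J           L           C
  init          2.717       0.564       4.613       0.719
  Δ            0.1217     -0.3651     -0.3651     -0.3651
  eq            2.839      0.1988       4.248      0.3539
  solve Keq expr → x = -0.1217; check Q = 0.009413
Then add 0.04914 M of J.
Step 3:
                    M           J           L           C
  init          2.839       0.248       4.248      0.3539
  Δ          0.009793    -0.02938    -0.02938    -0.02938
  eq            2.848      0.2186       4.219      0.3245
  solve Keq expr → x = -0.009793; check Q = 0.009413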